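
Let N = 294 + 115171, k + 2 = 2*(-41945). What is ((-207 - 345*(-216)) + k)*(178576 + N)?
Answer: -2816618739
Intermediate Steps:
k = -83892 (k = -2 + 2*(-41945) = -2 - 83890 = -83892)
N = 115465
((-207 - 345*(-216)) + k)*(178576 + N) = ((-207 - 345*(-216)) - 83892)*(178576 + 115465) = ((-207 + 74520) - 83892)*294041 = (74313 - 83892)*294041 = -9579*294041 = -2816618739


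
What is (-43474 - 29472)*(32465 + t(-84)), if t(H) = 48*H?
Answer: -2074073618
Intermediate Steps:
(-43474 - 29472)*(32465 + t(-84)) = (-43474 - 29472)*(32465 + 48*(-84)) = -72946*(32465 - 4032) = -72946*28433 = -2074073618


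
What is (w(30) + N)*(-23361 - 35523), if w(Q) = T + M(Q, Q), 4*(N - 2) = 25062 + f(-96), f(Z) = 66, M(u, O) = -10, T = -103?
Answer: -363373164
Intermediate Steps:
N = 6284 (N = 2 + (25062 + 66)/4 = 2 + (1/4)*25128 = 2 + 6282 = 6284)
w(Q) = -113 (w(Q) = -103 - 10 = -113)
(w(30) + N)*(-23361 - 35523) = (-113 + 6284)*(-23361 - 35523) = 6171*(-58884) = -363373164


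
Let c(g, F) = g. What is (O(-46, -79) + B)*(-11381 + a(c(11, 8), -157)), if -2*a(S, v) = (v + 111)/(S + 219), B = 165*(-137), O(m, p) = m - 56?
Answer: 2584260963/10 ≈ 2.5843e+8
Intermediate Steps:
O(m, p) = -56 + m
B = -22605
a(S, v) = -(111 + v)/(2*(219 + S)) (a(S, v) = -(v + 111)/(2*(S + 219)) = -(111 + v)/(2*(219 + S)))
(O(-46, -79) + B)*(-11381 + a(c(11, 8), -157)) = ((-56 - 46) - 22605)*(-11381 + (-111 - 1*(-157))/(2*(219 + 11))) = (-102 - 22605)*(-11381 + (1/2)*(-111 + 157)/230) = -22707*(-11381 + (1/2)*(1/230)*46) = -22707*(-11381 + 1/10) = -22707*(-113809/10) = 2584260963/10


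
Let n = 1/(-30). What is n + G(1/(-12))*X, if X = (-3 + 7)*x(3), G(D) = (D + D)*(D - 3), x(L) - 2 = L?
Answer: 461/45 ≈ 10.244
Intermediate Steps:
x(L) = 2 + L
G(D) = 2*D*(-3 + D) (G(D) = (2*D)*(-3 + D) = 2*D*(-3 + D))
n = -1/30 ≈ -0.033333
X = 20 (X = (-3 + 7)*(2 + 3) = 4*5 = 20)
n + G(1/(-12))*X = -1/30 + (2*(-3 + 1/(-12))/(-12))*20 = -1/30 + (2*(-1/12)*(-3 - 1/12))*20 = -1/30 + (2*(-1/12)*(-37/12))*20 = -1/30 + (37/72)*20 = -1/30 + 185/18 = 461/45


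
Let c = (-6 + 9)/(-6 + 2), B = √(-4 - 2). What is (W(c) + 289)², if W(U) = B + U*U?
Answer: 21463153/256 + 4633*I*√6/8 ≈ 83841.0 + 1418.6*I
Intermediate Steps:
B = I*√6 (B = √(-6) = I*√6 ≈ 2.4495*I)
c = -¾ (c = 3/(-4) = 3*(-¼) = -¾ ≈ -0.75000)
W(U) = U² + I*√6 (W(U) = I*√6 + U*U = I*√6 + U² = U² + I*√6)
(W(c) + 289)² = (((-¾)² + I*√6) + 289)² = ((9/16 + I*√6) + 289)² = (4633/16 + I*√6)²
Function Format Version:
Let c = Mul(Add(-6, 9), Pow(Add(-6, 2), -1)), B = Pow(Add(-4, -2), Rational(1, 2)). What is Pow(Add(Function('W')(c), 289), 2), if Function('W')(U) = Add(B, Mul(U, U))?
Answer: Add(Rational(21463153, 256), Mul(Rational(4633, 8), I, Pow(6, Rational(1, 2)))) ≈ Add(83841., Mul(1418.6, I))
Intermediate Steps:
B = Mul(I, Pow(6, Rational(1, 2))) (B = Pow(-6, Rational(1, 2)) = Mul(I, Pow(6, Rational(1, 2))) ≈ Mul(2.4495, I))
c = Rational(-3, 4) (c = Mul(3, Pow(-4, -1)) = Mul(3, Rational(-1, 4)) = Rational(-3, 4) ≈ -0.75000)
Function('W')(U) = Add(Pow(U, 2), Mul(I, Pow(6, Rational(1, 2)))) (Function('W')(U) = Add(Mul(I, Pow(6, Rational(1, 2))), Mul(U, U)) = Add(Mul(I, Pow(6, Rational(1, 2))), Pow(U, 2)) = Add(Pow(U, 2), Mul(I, Pow(6, Rational(1, 2)))))
Pow(Add(Function('W')(c), 289), 2) = Pow(Add(Add(Pow(Rational(-3, 4), 2), Mul(I, Pow(6, Rational(1, 2)))), 289), 2) = Pow(Add(Add(Rational(9, 16), Mul(I, Pow(6, Rational(1, 2)))), 289), 2) = Pow(Add(Rational(4633, 16), Mul(I, Pow(6, Rational(1, 2)))), 2)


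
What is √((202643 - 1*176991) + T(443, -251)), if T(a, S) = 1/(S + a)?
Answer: √14775555/24 ≈ 160.16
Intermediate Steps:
√((202643 - 1*176991) + T(443, -251)) = √((202643 - 1*176991) + 1/(-251 + 443)) = √((202643 - 176991) + 1/192) = √(25652 + 1/192) = √(4925185/192) = √14775555/24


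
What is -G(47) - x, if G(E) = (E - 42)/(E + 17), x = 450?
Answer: -28805/64 ≈ -450.08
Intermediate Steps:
G(E) = (-42 + E)/(17 + E)
-G(47) - x = -(-42 + 47)/(17 + 47) - 1*450 = -5/64 - 450 = -28805/64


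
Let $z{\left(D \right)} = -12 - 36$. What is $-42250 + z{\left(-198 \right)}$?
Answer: $-42298$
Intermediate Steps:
$z{\left(D \right)} = -48$ ($z{\left(D \right)} = -12 - 36 = -48$)
$-42250 + z{\left(-198 \right)} = -42250 - 48 = -42298$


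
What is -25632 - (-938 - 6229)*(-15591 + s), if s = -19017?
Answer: -248061168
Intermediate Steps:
-25632 - (-938 - 6229)*(-15591 + s) = -25632 - (-938 - 6229)*(-15591 - 19017) = -25632 - (-7167)*(-34608) = -25632 - 1*248035536 = -25632 - 248035536 = -248061168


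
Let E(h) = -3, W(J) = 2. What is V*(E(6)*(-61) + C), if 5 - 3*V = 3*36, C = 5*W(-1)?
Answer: -19879/3 ≈ -6626.3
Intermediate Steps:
C = 10 (C = 5*2 = 10)
V = -103/3 (V = 5/3 - 36 = -103/3 ≈ -34.333)
V*(E(6)*(-61) + C) = -103*(-3*(-61) + 10)/3 = -103*(183 + 10)/3 = -103/3*193 = -19879/3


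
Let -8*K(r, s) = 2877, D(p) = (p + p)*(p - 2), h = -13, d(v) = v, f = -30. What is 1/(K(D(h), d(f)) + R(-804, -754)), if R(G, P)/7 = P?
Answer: -8/45101 ≈ -0.00017738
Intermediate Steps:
D(p) = 2*p*(-2 + p) (D(p) = (2*p)*(-2 + p) = 2*p*(-2 + p))
K(r, s) = -2877/8 (K(r, s) = -⅛*2877 = -2877/8)
R(G, P) = 7*P
1/(K(D(h), d(f)) + R(-804, -754)) = 1/(-2877/8 + 7*(-754)) = 1/(-2877/8 - 5278) = 1/(-45101/8) = -8/45101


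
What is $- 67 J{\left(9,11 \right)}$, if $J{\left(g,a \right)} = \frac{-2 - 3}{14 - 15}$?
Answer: $-335$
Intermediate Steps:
$J{\left(g,a \right)} = 5$ ($J{\left(g,a \right)} = - \frac{5}{-1} = \left(-5\right) \left(-1\right) = 5$)
$- 67 J{\left(9,11 \right)} = \left(-67\right) 5 = -335$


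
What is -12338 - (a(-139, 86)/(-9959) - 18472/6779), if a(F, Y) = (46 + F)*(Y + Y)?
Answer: -832888282854/67512061 ≈ -12337.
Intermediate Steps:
a(F, Y) = 2*Y*(46 + F) (a(F, Y) = (46 + F)*(2*Y) = 2*Y*(46 + F))
-12338 - (a(-139, 86)/(-9959) - 18472/6779) = -12338 - ((2*86*(46 - 139))/(-9959) - 18472/6779) = -12338 - ((2*86*(-93))*(-1/9959) - 18472*1/6779) = -12338 - (-15996*(-1/9959) - 18472/6779) = -12338 - (15996/9959 - 18472/6779) = -12338 - 1*(-75525764/67512061) = -12338 + 75525764/67512061 = -832888282854/67512061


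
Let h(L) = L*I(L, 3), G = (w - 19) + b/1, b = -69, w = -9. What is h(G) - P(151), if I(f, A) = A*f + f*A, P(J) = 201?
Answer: 56253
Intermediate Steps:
I(f, A) = 2*A*f (I(f, A) = A*f + A*f = 2*A*f)
G = -97 (G = (-9 - 19) - 69/1 = -28 - 69*1 = -28 - 69 = -97)
h(L) = 6*L² (h(L) = L*(2*3*L) = L*(6*L) = 6*L²)
h(G) - P(151) = 6*(-97)² - 1*201 = 6*9409 - 201 = 56454 - 201 = 56253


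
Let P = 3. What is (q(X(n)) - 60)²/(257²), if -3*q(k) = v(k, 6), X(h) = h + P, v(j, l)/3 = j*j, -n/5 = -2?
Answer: 52441/66049 ≈ 0.79397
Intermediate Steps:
n = 10 (n = -5*(-2) = 10)
v(j, l) = 3*j² (v(j, l) = 3*(j*j) = 3*j²)
X(h) = 3 + h (X(h) = h + 3 = 3 + h)
q(k) = -k²
(q(X(n)) - 60)²/(257²) = (-(3 + 10)² - 60)²/(257²) = (-1*13² - 60)²/66049 = (-1*169 - 60)²*(1/66049) = (-169 - 60)²*(1/66049) = (-229)²*(1/66049) = 52441*(1/66049) = 52441/66049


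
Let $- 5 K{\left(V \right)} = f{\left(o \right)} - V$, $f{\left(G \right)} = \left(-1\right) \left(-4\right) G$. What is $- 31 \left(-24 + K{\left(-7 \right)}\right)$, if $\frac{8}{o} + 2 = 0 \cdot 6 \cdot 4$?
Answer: $\frac{3441}{5} \approx 688.2$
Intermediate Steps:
$o = -4$ ($o = \frac{8}{-2 + 0 \cdot 6 \cdot 4} = \frac{8}{-2 + 0 \cdot 4} = \frac{8}{-2 + 0} = \frac{8}{-2} = 8 \left(- \frac{1}{2}\right) = -4$)
$f{\left(G \right)} = 4 G$
$K{\left(V \right)} = \frac{16}{5} + \frac{V}{5}$ ($K{\left(V \right)} = - \frac{4 \left(-4\right) - V}{5} = - \frac{-16 - V}{5} = \frac{16}{5} + \frac{V}{5}$)
$- 31 \left(-24 + K{\left(-7 \right)}\right) = - 31 \left(-24 + \left(\frac{16}{5} + \frac{1}{5} \left(-7\right)\right)\right) = - 31 \left(-24 + \left(\frac{16}{5} - \frac{7}{5}\right)\right) = - 31 \left(-24 + \frac{9}{5}\right) = \left(-31\right) \left(- \frac{111}{5}\right) = \frac{3441}{5}$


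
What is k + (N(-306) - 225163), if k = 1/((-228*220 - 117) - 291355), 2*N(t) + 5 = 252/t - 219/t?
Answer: -13574780915/60288 ≈ -2.2517e+5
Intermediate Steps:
N(t) = -5/2 + 33/(2*t) (N(t) = -5/2 + (252/t - 219/t)/2 = -5/2 + (33/t)/2 = -5/2 + 33/(2*t))
k = -1/341632 (k = 1/((-50160 - 117) - 291355) = 1/(-50277 - 291355) = 1/(-341632) = -1/341632 ≈ -2.9271e-6)
k + (N(-306) - 225163) = -1/341632 + ((½)*(33 - 5*(-306))/(-306) - 225163) = -1/341632 + ((½)*(-1/306)*(33 + 1530) - 225163) = -1/341632 + ((½)*(-1/306)*1563 - 225163) = -1/341632 + (-521/204 - 225163) = -1/341632 - 45933773/204 = -13574780915/60288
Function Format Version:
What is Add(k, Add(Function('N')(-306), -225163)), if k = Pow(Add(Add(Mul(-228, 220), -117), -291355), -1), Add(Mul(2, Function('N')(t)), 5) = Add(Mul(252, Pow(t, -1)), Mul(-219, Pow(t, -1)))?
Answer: Rational(-13574780915, 60288) ≈ -2.2517e+5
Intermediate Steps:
Function('N')(t) = Add(Rational(-5, 2), Mul(Rational(33, 2), Pow(t, -1))) (Function('N')(t) = Add(Rational(-5, 2), Mul(Rational(1, 2), Add(Mul(252, Pow(t, -1)), Mul(-219, Pow(t, -1))))) = Add(Rational(-5, 2), Mul(Rational(1, 2), Mul(33, Pow(t, -1)))) = Add(Rational(-5, 2), Mul(Rational(33, 2), Pow(t, -1))))
k = Rational(-1, 341632) (k = Pow(Add(Add(-50160, -117), -291355), -1) = Pow(Add(-50277, -291355), -1) = Pow(-341632, -1) = Rational(-1, 341632) ≈ -2.9271e-6)
Add(k, Add(Function('N')(-306), -225163)) = Add(Rational(-1, 341632), Add(Mul(Rational(1, 2), Pow(-306, -1), Add(33, Mul(-5, -306))), -225163)) = Add(Rational(-1, 341632), Add(Mul(Rational(1, 2), Rational(-1, 306), Add(33, 1530)), -225163)) = Add(Rational(-1, 341632), Add(Mul(Rational(1, 2), Rational(-1, 306), 1563), -225163)) = Add(Rational(-1, 341632), Add(Rational(-521, 204), -225163)) = Add(Rational(-1, 341632), Rational(-45933773, 204)) = Rational(-13574780915, 60288)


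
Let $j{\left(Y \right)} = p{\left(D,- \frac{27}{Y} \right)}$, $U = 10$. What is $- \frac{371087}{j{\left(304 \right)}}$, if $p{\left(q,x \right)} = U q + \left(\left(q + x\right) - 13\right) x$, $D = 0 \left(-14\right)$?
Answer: $- \frac{34294376192}{107433} \approx -3.1922 \cdot 10^{5}$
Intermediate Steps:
$D = 0$
$p{\left(q,x \right)} = 10 q + x \left(-13 + q + x\right)$ ($p{\left(q,x \right)} = 10 q + \left(\left(q + x\right) - 13\right) x = 10 q + \left(-13 + q + x\right) x = 10 q + x \left(-13 + q + x\right)$)
$j{\left(Y \right)} = \frac{351}{Y} + \frac{729}{Y^{2}}$ ($j{\left(Y \right)} = \left(- \frac{27}{Y}\right)^{2} - 13 \left(- \frac{27}{Y}\right) + 10 \cdot 0 + 0 \left(- \frac{27}{Y}\right) = \frac{729}{Y^{2}} + \frac{351}{Y} + 0 + 0 = \frac{351}{Y} + \frac{729}{Y^{2}}$)
$- \frac{371087}{j{\left(304 \right)}} = - \frac{371087}{27 \cdot \frac{1}{92416} \left(27 + 13 \cdot 304\right)} = - \frac{371087}{27 \cdot \frac{1}{92416} \left(27 + 3952\right)} = - \frac{371087}{27 \cdot \frac{1}{92416} \cdot 3979} = - \frac{371087}{\frac{107433}{92416}} = \left(-371087\right) \frac{92416}{107433} = - \frac{34294376192}{107433}$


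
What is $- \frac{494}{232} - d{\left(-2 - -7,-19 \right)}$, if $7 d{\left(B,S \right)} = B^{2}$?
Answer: $- \frac{4629}{812} \approx -5.7007$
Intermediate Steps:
$d{\left(B,S \right)} = \frac{B^{2}}{7}$
$- \frac{494}{232} - d{\left(-2 - -7,-19 \right)} = - \frac{494}{232} - \frac{\left(-2 - -7\right)^{2}}{7} = \left(-494\right) \frac{1}{232} - \frac{\left(-2 + 7\right)^{2}}{7} = - \frac{247}{116} - \frac{5^{2}}{7} = - \frac{247}{116} - \frac{1}{7} \cdot 25 = - \frac{247}{116} - \frac{25}{7} = - \frac{4629}{812}$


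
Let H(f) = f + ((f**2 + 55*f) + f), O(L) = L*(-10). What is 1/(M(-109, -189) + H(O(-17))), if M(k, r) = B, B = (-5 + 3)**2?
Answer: 1/38594 ≈ 2.5911e-5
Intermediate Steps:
O(L) = -10*L
B = 4 (B = (-2)**2 = 4)
M(k, r) = 4
H(f) = f**2 + 57*f (H(f) = f + (f**2 + 56*f) = f**2 + 57*f)
1/(M(-109, -189) + H(O(-17))) = 1/(4 + (-10*(-17))*(57 - 10*(-17))) = 1/(4 + 170*(57 + 170)) = 1/(4 + 170*227) = 1/(4 + 38590) = 1/38594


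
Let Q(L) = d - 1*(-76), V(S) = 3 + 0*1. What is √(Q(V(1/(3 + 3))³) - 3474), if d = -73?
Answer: I*√3471 ≈ 58.915*I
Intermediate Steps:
V(S) = 3 (V(S) = 3 + 0 = 3)
Q(L) = 3 (Q(L) = -73 - 1*(-76) = -73 + 76 = 3)
√(Q(V(1/(3 + 3))³) - 3474) = √(3 - 3474) = √(-3471) = I*√3471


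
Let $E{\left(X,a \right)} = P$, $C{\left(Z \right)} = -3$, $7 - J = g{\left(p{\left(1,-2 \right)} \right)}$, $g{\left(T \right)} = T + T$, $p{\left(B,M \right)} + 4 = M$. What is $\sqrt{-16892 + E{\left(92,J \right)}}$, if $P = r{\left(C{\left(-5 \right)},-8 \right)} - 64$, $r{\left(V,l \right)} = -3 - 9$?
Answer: $2 i \sqrt{4242} \approx 130.26 i$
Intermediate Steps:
$p{\left(B,M \right)} = -4 + M$
$g{\left(T \right)} = 2 T$
$J = 19$ ($J = 7 - 2 \left(-4 - 2\right) = 7 - 2 \left(-6\right) = 7 - -12 = 7 + 12 = 19$)
$r{\left(V,l \right)} = -12$ ($r{\left(V,l \right)} = -3 - 9 = -12$)
$P = -76$ ($P = -12 - 64 = -76$)
$E{\left(X,a \right)} = -76$
$\sqrt{-16892 + E{\left(92,J \right)}} = \sqrt{-16892 - 76} = \sqrt{-16968} = 2 i \sqrt{4242}$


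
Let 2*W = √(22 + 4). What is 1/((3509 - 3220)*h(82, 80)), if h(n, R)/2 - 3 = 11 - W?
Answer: 14/109531 + √26/219062 ≈ 0.00015109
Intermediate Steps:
W = √26/2 (W = √(22 + 4)/2 = √26/2 ≈ 2.5495)
h(n, R) = 28 - √26 (h(n, R) = 6 + 2*(11 - √26/2) = 6 + (22 - √26) = 28 - √26)
1/((3509 - 3220)*h(82, 80)) = 1/((3509 - 3220)*(28 - √26)) = 1/(289*(28 - √26))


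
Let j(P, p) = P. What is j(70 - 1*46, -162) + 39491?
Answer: 39515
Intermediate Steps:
j(70 - 1*46, -162) + 39491 = (70 - 1*46) + 39491 = (70 - 46) + 39491 = 24 + 39491 = 39515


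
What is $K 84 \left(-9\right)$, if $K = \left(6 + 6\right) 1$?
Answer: $-9072$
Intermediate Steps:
$K = 12$ ($K = 12 \cdot 1 = 12$)
$K 84 \left(-9\right) = 12 \cdot 84 \left(-9\right) = 1008 \left(-9\right) = -9072$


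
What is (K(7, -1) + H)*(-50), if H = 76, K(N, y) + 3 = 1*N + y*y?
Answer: -4050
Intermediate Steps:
K(N, y) = -3 + N + y**2 (K(N, y) = -3 + (1*N + y*y) = -3 + (N + y**2) = -3 + N + y**2)
(K(7, -1) + H)*(-50) = ((-3 + 7 + (-1)**2) + 76)*(-50) = ((-3 + 7 + 1) + 76)*(-50) = (5 + 76)*(-50) = 81*(-50) = -4050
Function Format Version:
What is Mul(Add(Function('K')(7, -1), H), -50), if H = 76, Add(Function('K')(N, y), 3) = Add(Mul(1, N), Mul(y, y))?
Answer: -4050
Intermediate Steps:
Function('K')(N, y) = Add(-3, N, Pow(y, 2)) (Function('K')(N, y) = Add(-3, Add(Mul(1, N), Mul(y, y))) = Add(-3, Add(N, Pow(y, 2))) = Add(-3, N, Pow(y, 2)))
Mul(Add(Function('K')(7, -1), H), -50) = Mul(Add(Add(-3, 7, Pow(-1, 2)), 76), -50) = Mul(Add(Add(-3, 7, 1), 76), -50) = Mul(Add(5, 76), -50) = Mul(81, -50) = -4050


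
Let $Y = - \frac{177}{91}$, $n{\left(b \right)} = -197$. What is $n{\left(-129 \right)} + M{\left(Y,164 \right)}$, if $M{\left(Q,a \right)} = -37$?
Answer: $-234$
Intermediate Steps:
$Y = - \frac{177}{91}$ ($Y = \left(-177\right) \frac{1}{91} = - \frac{177}{91} \approx -1.9451$)
$n{\left(-129 \right)} + M{\left(Y,164 \right)} = -197 - 37 = -234$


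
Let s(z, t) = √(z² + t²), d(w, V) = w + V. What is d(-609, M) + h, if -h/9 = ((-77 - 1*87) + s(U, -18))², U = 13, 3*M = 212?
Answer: -741118/3 + 2952*√493 ≈ -1.8149e+5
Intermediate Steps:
M = 212/3 (M = (⅓)*212 = 212/3 ≈ 70.667)
d(w, V) = V + w
s(z, t) = √(t² + z²)
h = -9*(-164 + √493)² (h = -9*((-77 - 1*87) + √((-18)² + 13²))² = -9*((-77 - 87) + √(324 + 169))² = -9*(-164 + √493)² ≈ -1.8096e+5)
d(-609, M) + h = (212/3 - 609) + (-246501 + 2952*√493) = -1615/3 + (-246501 + 2952*√493) = -741118/3 + 2952*√493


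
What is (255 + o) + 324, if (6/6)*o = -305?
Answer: 274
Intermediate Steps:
o = -305
(255 + o) + 324 = (255 - 305) + 324 = -50 + 324 = 274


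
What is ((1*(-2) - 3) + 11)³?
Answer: 216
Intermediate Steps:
((1*(-2) - 3) + 11)³ = ((-2 - 3) + 11)³ = (-5 + 11)³ = 6³ = 216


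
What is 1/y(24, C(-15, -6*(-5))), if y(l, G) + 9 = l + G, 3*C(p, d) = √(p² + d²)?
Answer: 3/20 - √5/20 ≈ 0.038197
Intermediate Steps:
C(p, d) = √(d² + p²)/3 (C(p, d) = √(p² + d²)/3 = √(d² + p²)/3)
y(l, G) = -9 + G + l (y(l, G) = -9 + (l + G) = -9 + (G + l) = -9 + G + l)
1/y(24, C(-15, -6*(-5))) = 1/(-9 + √((-6*(-5))² + (-15)²)/3 + 24) = 1/(-9 + √(30² + 225)/3 + 24) = 1/(-9 + √(900 + 225)/3 + 24) = 1/(-9 + √1125/3 + 24) = 1/(-9 + (15*√5)/3 + 24) = 1/(-9 + 5*√5 + 24) = 1/(15 + 5*√5)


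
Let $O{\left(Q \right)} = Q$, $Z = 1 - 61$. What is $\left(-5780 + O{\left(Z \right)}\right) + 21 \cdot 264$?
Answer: $-296$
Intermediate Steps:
$Z = -60$
$\left(-5780 + O{\left(Z \right)}\right) + 21 \cdot 264 = \left(-5780 - 60\right) + 21 \cdot 264 = -5840 + 5544 = -296$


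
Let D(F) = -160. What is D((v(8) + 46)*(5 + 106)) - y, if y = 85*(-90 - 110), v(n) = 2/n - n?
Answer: 16840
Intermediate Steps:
v(n) = -n + 2/n
y = -17000 (y = 85*(-200) = -17000)
D((v(8) + 46)*(5 + 106)) - y = -160 - 1*(-17000) = -160 + 17000 = 16840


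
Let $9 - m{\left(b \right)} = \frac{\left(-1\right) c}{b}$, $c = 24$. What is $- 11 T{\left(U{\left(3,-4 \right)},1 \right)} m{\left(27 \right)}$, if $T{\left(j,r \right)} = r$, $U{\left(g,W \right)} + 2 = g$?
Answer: $- \frac{979}{9} \approx -108.78$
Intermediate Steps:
$U{\left(g,W \right)} = -2 + g$
$m{\left(b \right)} = 9 + \frac{24}{b}$ ($m{\left(b \right)} = 9 - \frac{\left(-1\right) 24}{b} = 9 - - \frac{24}{b} = 9 + \frac{24}{b}$)
$- 11 T{\left(U{\left(3,-4 \right)},1 \right)} m{\left(27 \right)} = \left(-11\right) 1 \left(9 + \frac{24}{27}\right) = - 11 \left(9 + 24 \cdot \frac{1}{27}\right) = - 11 \left(9 + \frac{8}{9}\right) = \left(-11\right) \frac{89}{9} = - \frac{979}{9}$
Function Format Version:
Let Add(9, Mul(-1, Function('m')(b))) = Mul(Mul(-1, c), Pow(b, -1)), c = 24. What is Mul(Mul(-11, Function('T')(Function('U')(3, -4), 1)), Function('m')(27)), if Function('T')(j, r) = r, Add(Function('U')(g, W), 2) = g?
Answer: Rational(-979, 9) ≈ -108.78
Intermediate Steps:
Function('U')(g, W) = Add(-2, g)
Function('m')(b) = Add(9, Mul(24, Pow(b, -1))) (Function('m')(b) = Add(9, Mul(-1, Mul(Mul(-1, 24), Pow(b, -1)))) = Add(9, Mul(-1, Mul(-24, Pow(b, -1)))) = Add(9, Mul(24, Pow(b, -1))))
Mul(Mul(-11, Function('T')(Function('U')(3, -4), 1)), Function('m')(27)) = Mul(Mul(-11, 1), Add(9, Mul(24, Pow(27, -1)))) = Mul(-11, Add(9, Mul(24, Rational(1, 27)))) = Mul(-11, Add(9, Rational(8, 9))) = Mul(-11, Rational(89, 9)) = Rational(-979, 9)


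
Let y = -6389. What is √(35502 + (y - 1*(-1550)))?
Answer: 3*√3407 ≈ 175.11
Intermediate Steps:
√(35502 + (y - 1*(-1550))) = √(35502 + (-6389 - 1*(-1550))) = √(35502 + (-6389 + 1550)) = √(35502 - 4839) = √30663 = 3*√3407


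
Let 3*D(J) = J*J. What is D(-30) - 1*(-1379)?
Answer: 1679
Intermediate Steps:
D(J) = J²/3 (D(J) = (J*J)/3 = J²/3)
D(-30) - 1*(-1379) = (⅓)*(-30)² - 1*(-1379) = (⅓)*900 + 1379 = 300 + 1379 = 1679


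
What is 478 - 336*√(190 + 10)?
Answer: 478 - 3360*√2 ≈ -4273.8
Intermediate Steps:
478 - 336*√(190 + 10) = 478 - 3360*√2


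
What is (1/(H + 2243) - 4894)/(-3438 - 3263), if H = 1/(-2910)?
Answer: 31943766416/43738291429 ≈ 0.73034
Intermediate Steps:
H = -1/2910 ≈ -0.00034364
(1/(H + 2243) - 4894)/(-3438 - 3263) = (1/(-1/2910 + 2243) - 4894)/(-3438 - 3263) = (1/(6527129/2910) - 4894)/(-6701) = (2910/6527129 - 4894)*(-1/6701) = -31943766416/6527129*(-1/6701) = 31943766416/43738291429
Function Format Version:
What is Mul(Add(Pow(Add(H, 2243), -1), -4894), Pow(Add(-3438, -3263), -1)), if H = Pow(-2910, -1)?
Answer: Rational(31943766416, 43738291429) ≈ 0.73034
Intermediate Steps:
H = Rational(-1, 2910) ≈ -0.00034364
Mul(Add(Pow(Add(H, 2243), -1), -4894), Pow(Add(-3438, -3263), -1)) = Mul(Add(Pow(Add(Rational(-1, 2910), 2243), -1), -4894), Pow(Add(-3438, -3263), -1)) = Mul(Add(Pow(Rational(6527129, 2910), -1), -4894), Pow(-6701, -1)) = Mul(Add(Rational(2910, 6527129), -4894), Rational(-1, 6701)) = Mul(Rational(-31943766416, 6527129), Rational(-1, 6701)) = Rational(31943766416, 43738291429)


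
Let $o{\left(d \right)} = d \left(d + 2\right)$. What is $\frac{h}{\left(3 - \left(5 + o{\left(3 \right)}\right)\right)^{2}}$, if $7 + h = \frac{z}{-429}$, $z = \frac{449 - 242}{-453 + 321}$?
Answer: $- \frac{44021}{1818388} \approx -0.024209$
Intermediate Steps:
$z = - \frac{69}{44}$ ($z = \frac{207}{-132} = 207 \left(- \frac{1}{132}\right) = - \frac{69}{44} \approx -1.5682$)
$o{\left(d \right)} = d \left(2 + d\right)$
$h = - \frac{44021}{6292}$ ($h = -7 - \frac{69}{44 \left(-429\right)} = -7 - - \frac{23}{6292} = -7 + \frac{23}{6292} = - \frac{44021}{6292} \approx -6.9963$)
$\frac{h}{\left(3 - \left(5 + o{\left(3 \right)}\right)\right)^{2}} = - \frac{44021}{6292 \left(3 - \left(5 + 3 \left(2 + 3\right)\right)\right)^{2}} = - \frac{44021}{6292 \left(3 - \left(5 + 3 \cdot 5\right)\right)^{2}} = - \frac{44021}{6292 \left(3 - 20\right)^{2}} = - \frac{44021}{6292 \left(-17\right)^{2}} = - \frac{44021}{6292 \cdot 289} = \left(- \frac{44021}{6292}\right) \frac{1}{289} = - \frac{44021}{1818388}$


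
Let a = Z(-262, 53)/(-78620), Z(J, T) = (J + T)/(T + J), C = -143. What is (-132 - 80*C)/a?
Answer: -889034960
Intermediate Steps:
Z(J, T) = 1 (Z(J, T) = (J + T)/(J + T) = 1)
a = -1/78620 (a = 1/(-78620) = 1*(-1/78620) = -1/78620 ≈ -1.2719e-5)
(-132 - 80*C)/a = (-132 - 80*(-143))/(-1/78620) = (-132 + 11440)*(-78620) = 11308*(-78620) = -889034960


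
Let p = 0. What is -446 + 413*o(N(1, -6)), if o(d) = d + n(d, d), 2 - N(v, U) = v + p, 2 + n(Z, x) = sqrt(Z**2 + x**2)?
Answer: -859 + 413*sqrt(2) ≈ -274.93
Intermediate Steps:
n(Z, x) = -2 + sqrt(Z**2 + x**2)
N(v, U) = 2 - v (N(v, U) = 2 - (v + 0) = 2 - v)
o(d) = -2 + d + sqrt(2)*sqrt(d**2) (o(d) = d + (-2 + sqrt(d**2 + d**2)) = d + (-2 + sqrt(2*d**2)) = d + (-2 + sqrt(2)*sqrt(d**2)) = -2 + d + sqrt(2)*sqrt(d**2))
-446 + 413*o(N(1, -6)) = -446 + 413*(-2 + (2 - 1*1) + sqrt(2)*sqrt((2 - 1*1)**2)) = -446 + 413*(-2 + (2 - 1) + sqrt(2)*sqrt((2 - 1)**2)) = -446 + 413*(-2 + 1 + sqrt(2)*sqrt(1**2)) = -446 + 413*(-2 + 1 + sqrt(2)*sqrt(1)) = -446 + 413*(-2 + 1 + sqrt(2)*1) = -446 + 413*(-2 + 1 + sqrt(2)) = -446 + 413*(-1 + sqrt(2)) = -446 + (-413 + 413*sqrt(2)) = -859 + 413*sqrt(2)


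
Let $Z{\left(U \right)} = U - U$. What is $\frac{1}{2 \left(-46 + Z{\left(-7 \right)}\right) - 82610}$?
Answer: $- \frac{1}{82702} \approx -1.2092 \cdot 10^{-5}$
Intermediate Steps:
$Z{\left(U \right)} = 0$
$\frac{1}{2 \left(-46 + Z{\left(-7 \right)}\right) - 82610} = \frac{1}{2 \left(-46 + 0\right) - 82610} = \frac{1}{2 \left(-46\right) - 82610} = \frac{1}{-92 - 82610} = \frac{1}{-82702} = - \frac{1}{82702}$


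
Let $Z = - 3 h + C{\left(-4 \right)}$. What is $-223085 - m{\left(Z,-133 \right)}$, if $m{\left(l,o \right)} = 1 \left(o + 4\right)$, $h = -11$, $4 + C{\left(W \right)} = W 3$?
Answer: $-222956$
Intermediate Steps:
$C{\left(W \right)} = -4 + 3 W$ ($C{\left(W \right)} = -4 + W 3 = -4 + 3 W$)
$Z = 17$ ($Z = \left(-3\right) \left(-11\right) + \left(-4 + 3 \left(-4\right)\right) = 33 - 16 = 17$)
$m{\left(l,o \right)} = 4 + o$ ($m{\left(l,o \right)} = 1 \left(4 + o\right) = 4 + o$)
$-223085 - m{\left(Z,-133 \right)} = -223085 - \left(4 - 133\right) = -223085 - -129 = -223085 + 129 = -222956$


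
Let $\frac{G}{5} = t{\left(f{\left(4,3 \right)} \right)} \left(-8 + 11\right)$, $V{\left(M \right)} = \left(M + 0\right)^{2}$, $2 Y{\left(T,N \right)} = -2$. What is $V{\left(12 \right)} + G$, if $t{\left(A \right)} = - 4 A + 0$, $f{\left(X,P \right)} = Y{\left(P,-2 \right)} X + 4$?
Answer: $144$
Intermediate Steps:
$Y{\left(T,N \right)} = -1$ ($Y{\left(T,N \right)} = \frac{1}{2} \left(-2\right) = -1$)
$f{\left(X,P \right)} = 4 - X$ ($f{\left(X,P \right)} = - X + 4 = 4 - X$)
$V{\left(M \right)} = M^{2}$
$t{\left(A \right)} = - 4 A$
$G = 0$ ($G = 5 - 4 \left(4 - 4\right) \left(-8 + 11\right) = 5 - 4 \left(4 - 4\right) 3 = 5 \left(-4\right) 0 \cdot 3 = 5 \cdot 0 \cdot 3 = 5 \cdot 0 = 0$)
$V{\left(12 \right)} + G = 12^{2} + 0 = 144 + 0 = 144$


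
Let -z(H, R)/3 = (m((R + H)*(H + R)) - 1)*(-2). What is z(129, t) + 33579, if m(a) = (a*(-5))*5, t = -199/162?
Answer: -10564366723/4374 ≈ -2.4153e+6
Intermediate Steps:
t = -199/162 (t = -199*1/162 = -199/162 ≈ -1.2284)
m(a) = -25*a (m(a) = -5*a*5 = -25*a)
z(H, R) = -6 - 150*(H + R)² (z(H, R) = -3*(-25*(R + H)*(H + R) - 1)*(-2) = -3*(-25*(H + R)*(H + R) - 1)*(-2) = -3*(-25*(H + R)² - 1)*(-2) = -3*(-1 - 25*(H + R)²)*(-2) = -3*(2 + 50*(H + R)²) = -6 - 150*(H + R)²)
z(129, t) + 33579 = (-6 - 150*129² - 150*(-199/162)² - 300*129*(-199/162)) + 33579 = (-6 - 150*16641 - 150*39601/26244 + 427850/9) + 33579 = (-6 - 2496150 - 990025/4374 + 427850/9) + 33579 = -10711241269/4374 + 33579 = -10564366723/4374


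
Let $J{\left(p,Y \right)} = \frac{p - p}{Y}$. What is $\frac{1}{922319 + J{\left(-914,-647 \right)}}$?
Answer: $\frac{1}{922319} \approx 1.0842 \cdot 10^{-6}$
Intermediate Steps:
$J{\left(p,Y \right)} = 0$ ($J{\left(p,Y \right)} = \frac{0}{Y} = 0$)
$\frac{1}{922319 + J{\left(-914,-647 \right)}} = \frac{1}{922319 + 0} = \frac{1}{922319}$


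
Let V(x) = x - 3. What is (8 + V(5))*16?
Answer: 160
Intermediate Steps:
V(x) = -3 + x
(8 + V(5))*16 = (8 + (-3 + 5))*16 = (8 + 2)*16 = 10*16 = 160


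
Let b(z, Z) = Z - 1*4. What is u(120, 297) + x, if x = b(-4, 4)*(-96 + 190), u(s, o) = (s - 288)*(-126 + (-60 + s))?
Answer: 11088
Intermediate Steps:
b(z, Z) = -4 + Z (b(z, Z) = Z - 4 = -4 + Z)
u(s, o) = (-288 + s)*(-186 + s)
x = 0 (x = (-4 + 4)*(-96 + 190) = 0*94 = 0)
u(120, 297) + x = (53568 + 120² - 474*120) + 0 = (53568 + 14400 - 56880) + 0 = 11088 + 0 = 11088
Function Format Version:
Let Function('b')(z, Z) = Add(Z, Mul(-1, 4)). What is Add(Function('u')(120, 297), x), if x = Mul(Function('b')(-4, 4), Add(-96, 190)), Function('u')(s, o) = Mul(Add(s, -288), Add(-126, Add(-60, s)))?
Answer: 11088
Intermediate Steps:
Function('b')(z, Z) = Add(-4, Z) (Function('b')(z, Z) = Add(Z, -4) = Add(-4, Z))
Function('u')(s, o) = Mul(Add(-288, s), Add(-186, s))
x = 0 (x = Mul(Add(-4, 4), Add(-96, 190)) = Mul(0, 94) = 0)
Add(Function('u')(120, 297), x) = Add(Add(53568, Pow(120, 2), Mul(-474, 120)), 0) = Add(Add(53568, 14400, -56880), 0) = Add(11088, 0) = 11088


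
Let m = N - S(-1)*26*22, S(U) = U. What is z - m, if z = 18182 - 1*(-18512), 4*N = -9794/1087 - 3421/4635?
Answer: 728015057377/20152980 ≈ 36124.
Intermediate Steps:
N = -49113817/20152980 (N = (-9794/1087 - 3421/4635)/4 = (¼)*(-49113817/5038245) = -49113817/20152980 ≈ -2.4370)
z = 36694 (z = 18182 + 18512 = 36694)
m = 11478390743/20152980 (m = -49113817/20152980 - (-1*26)*22 = -49113817/20152980 - (-26)*22 = -49113817/20152980 - 1*(-572) = -49113817/20152980 + 572 = 11478390743/20152980 ≈ 569.56)
z - m = 36694 - 1*11478390743/20152980 = 36694 - 11478390743/20152980 = 728015057377/20152980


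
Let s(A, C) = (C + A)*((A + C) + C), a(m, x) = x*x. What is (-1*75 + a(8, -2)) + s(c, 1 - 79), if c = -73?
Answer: 34508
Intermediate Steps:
a(m, x) = x²
s(A, C) = (A + C)*(A + 2*C)
(-1*75 + a(8, -2)) + s(c, 1 - 79) = (-1*75 + (-2)²) + ((-73)² + 2*(1 - 79)² + 3*(-73)*(1 - 79)) = (-75 + 4) + (5329 + 2*(-78)² + 3*(-73)*(-78)) = -71 + (5329 + 2*6084 + 17082) = -71 + (5329 + 12168 + 17082) = -71 + 34579 = 34508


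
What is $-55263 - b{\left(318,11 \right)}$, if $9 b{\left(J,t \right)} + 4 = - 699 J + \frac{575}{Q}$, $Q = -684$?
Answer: $- \frac{188154829}{6156} \approx -30564.0$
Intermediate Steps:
$b{\left(J,t \right)} = - \frac{3311}{6156} - \frac{233 J}{3}$ ($b{\left(J,t \right)} = - \frac{4}{9} + \frac{- 699 J + \frac{575}{-684}}{9} = - \frac{4}{9} + \frac{- 699 J + 575 \left(- \frac{1}{684}\right)}{9} = - \frac{4}{9} + \frac{- 699 J - \frac{575}{684}}{9} = - \frac{4}{9} + \frac{- \frac{575}{684} - 699 J}{9} = - \frac{4}{9} - \left(\frac{575}{6156} + \frac{233 J}{3}\right) = - \frac{3311}{6156} - \frac{233 J}{3}$)
$-55263 - b{\left(318,11 \right)} = -55263 - \left(- \frac{3311}{6156} - 24698\right) = -55263 - - \frac{152044199}{6156} = -55263 + \frac{152044199}{6156} = - \frac{188154829}{6156}$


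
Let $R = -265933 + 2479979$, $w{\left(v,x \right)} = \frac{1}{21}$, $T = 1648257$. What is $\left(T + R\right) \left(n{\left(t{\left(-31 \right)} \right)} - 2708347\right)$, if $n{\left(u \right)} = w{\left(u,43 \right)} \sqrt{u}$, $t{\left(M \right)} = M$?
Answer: $-10460456743141 + \frac{3862303 i \sqrt{31}}{21} \approx -1.046 \cdot 10^{13} + 1.024 \cdot 10^{6} i$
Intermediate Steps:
$w{\left(v,x \right)} = \frac{1}{21}$
$n{\left(u \right)} = \frac{\sqrt{u}}{21}$
$R = 2214046$
$\left(T + R\right) \left(n{\left(t{\left(-31 \right)} \right)} - 2708347\right) = \left(1648257 + 2214046\right) \left(\frac{\sqrt{-31}}{21} - 2708347\right) = 3862303 \left(\frac{i \sqrt{31}}{21} - 2708347\right) = 3862303 \left(-2708347 + \frac{i \sqrt{31}}{21}\right) = -10460456743141 + \frac{3862303 i \sqrt{31}}{21}$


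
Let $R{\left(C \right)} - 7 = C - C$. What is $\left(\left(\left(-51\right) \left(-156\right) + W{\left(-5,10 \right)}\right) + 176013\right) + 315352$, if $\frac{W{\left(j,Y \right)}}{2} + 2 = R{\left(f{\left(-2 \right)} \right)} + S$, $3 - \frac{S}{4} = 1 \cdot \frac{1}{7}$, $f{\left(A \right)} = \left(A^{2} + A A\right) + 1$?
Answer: $\frac{3495477}{7} \approx 4.9935 \cdot 10^{5}$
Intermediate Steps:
$f{\left(A \right)} = 1 + 2 A^{2}$ ($f{\left(A \right)} = \left(A^{2} + A^{2}\right) + 1 = 2 A^{2} + 1 = 1 + 2 A^{2}$)
$S = \frac{80}{7}$ ($S = 12 - 4 \cdot 1 \cdot \frac{1}{7} = 12 - \frac{4}{7} = \frac{80}{7} \approx 11.429$)
$R{\left(C \right)} = 7$ ($R{\left(C \right)} = 7 + \left(C - C\right) = 7 + 0 = 7$)
$W{\left(j,Y \right)} = \frac{230}{7}$ ($W{\left(j,Y \right)} = -4 + 2 \left(7 + \frac{80}{7}\right) = -4 + 2 \cdot \frac{129}{7} = -4 + \frac{258}{7} = \frac{230}{7}$)
$\left(\left(\left(-51\right) \left(-156\right) + W{\left(-5,10 \right)}\right) + 176013\right) + 315352 = \left(\left(\left(-51\right) \left(-156\right) + \frac{230}{7}\right) + 176013\right) + 315352 = \left(\left(7956 + \frac{230}{7}\right) + 176013\right) + 315352 = \left(\frac{55922}{7} + 176013\right) + 315352 = \frac{1288013}{7} + 315352 = \frac{3495477}{7}$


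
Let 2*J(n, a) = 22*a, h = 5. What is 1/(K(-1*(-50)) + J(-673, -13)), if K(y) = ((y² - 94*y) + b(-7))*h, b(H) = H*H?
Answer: -1/10898 ≈ -9.1760e-5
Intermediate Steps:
b(H) = H²
J(n, a) = 11*a (J(n, a) = (22*a)/2 = 11*a)
K(y) = 245 - 470*y + 5*y² (K(y) = ((y² - 94*y) + (-7)²)*5 = ((y² - 94*y) + 49)*5 = (49 + y² - 94*y)*5 = 245 - 470*y + 5*y²)
1/(K(-1*(-50)) + J(-673, -13)) = 1/((245 - (-470)*(-50) + 5*(-1*(-50))²) + 11*(-13)) = 1/((245 - 470*50 + 5*50²) - 143) = 1/((245 - 23500 + 5*2500) - 143) = 1/((245 - 23500 + 12500) - 143) = 1/(-10755 - 143) = 1/(-10898) = -1/10898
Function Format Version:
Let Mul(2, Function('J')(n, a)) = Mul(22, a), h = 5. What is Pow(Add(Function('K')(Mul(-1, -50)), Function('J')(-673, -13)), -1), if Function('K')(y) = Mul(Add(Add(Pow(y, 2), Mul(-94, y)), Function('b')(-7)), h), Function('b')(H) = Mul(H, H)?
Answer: Rational(-1, 10898) ≈ -9.1760e-5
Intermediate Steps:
Function('b')(H) = Pow(H, 2)
Function('J')(n, a) = Mul(11, a) (Function('J')(n, a) = Mul(Rational(1, 2), Mul(22, a)) = Mul(11, a))
Function('K')(y) = Add(245, Mul(-470, y), Mul(5, Pow(y, 2))) (Function('K')(y) = Mul(Add(Add(Pow(y, 2), Mul(-94, y)), Pow(-7, 2)), 5) = Mul(Add(Add(Pow(y, 2), Mul(-94, y)), 49), 5) = Mul(Add(49, Pow(y, 2), Mul(-94, y)), 5) = Add(245, Mul(-470, y), Mul(5, Pow(y, 2))))
Pow(Add(Function('K')(Mul(-1, -50)), Function('J')(-673, -13)), -1) = Pow(Add(Add(245, Mul(-470, Mul(-1, -50)), Mul(5, Pow(Mul(-1, -50), 2))), Mul(11, -13)), -1) = Pow(Add(Add(245, Mul(-470, 50), Mul(5, Pow(50, 2))), -143), -1) = Pow(Add(Add(245, -23500, Mul(5, 2500)), -143), -1) = Pow(Add(Add(245, -23500, 12500), -143), -1) = Pow(Add(-10755, -143), -1) = Pow(-10898, -1) = Rational(-1, 10898)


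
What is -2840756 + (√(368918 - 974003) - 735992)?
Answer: -3576748 + I*√605085 ≈ -3.5767e+6 + 777.87*I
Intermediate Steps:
-2840756 + (√(368918 - 974003) - 735992) = -2840756 + (√(-605085) - 735992) = -2840756 + (I*√605085 - 735992) = -2840756 + (-735992 + I*√605085) = -3576748 + I*√605085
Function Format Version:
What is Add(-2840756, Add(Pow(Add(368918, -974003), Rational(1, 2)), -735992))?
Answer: Add(-3576748, Mul(I, Pow(605085, Rational(1, 2)))) ≈ Add(-3.5767e+6, Mul(777.87, I))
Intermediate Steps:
Add(-2840756, Add(Pow(Add(368918, -974003), Rational(1, 2)), -735992)) = Add(-2840756, Add(Pow(-605085, Rational(1, 2)), -735992)) = Add(-2840756, Add(Mul(I, Pow(605085, Rational(1, 2))), -735992)) = Add(-2840756, Add(-735992, Mul(I, Pow(605085, Rational(1, 2))))) = Add(-3576748, Mul(I, Pow(605085, Rational(1, 2))))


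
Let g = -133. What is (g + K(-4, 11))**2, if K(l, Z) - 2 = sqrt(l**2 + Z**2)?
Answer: (131 - sqrt(137))**2 ≈ 14231.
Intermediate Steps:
K(l, Z) = 2 + sqrt(Z**2 + l**2) (K(l, Z) = 2 + sqrt(l**2 + Z**2) = 2 + sqrt(Z**2 + l**2))
(g + K(-4, 11))**2 = (-133 + (2 + sqrt(11**2 + (-4)**2)))**2 = (-133 + (2 + sqrt(121 + 16)))**2 = (-133 + (2 + sqrt(137)))**2 = (-131 + sqrt(137))**2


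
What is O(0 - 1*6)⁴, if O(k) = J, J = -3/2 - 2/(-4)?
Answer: 1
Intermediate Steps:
J = -1 (J = -3*½ - 2*(-¼) = -3/2 + ½ = -1)
O(k) = -1
O(0 - 1*6)⁴ = (-1)⁴ = 1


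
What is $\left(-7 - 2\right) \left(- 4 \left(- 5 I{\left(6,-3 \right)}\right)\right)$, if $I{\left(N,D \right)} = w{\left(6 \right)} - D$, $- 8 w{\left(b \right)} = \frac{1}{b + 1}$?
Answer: $- \frac{7515}{14} \approx -536.79$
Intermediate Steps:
$w{\left(b \right)} = - \frac{1}{8 \left(1 + b\right)}$ ($w{\left(b \right)} = - \frac{1}{8 \left(b + 1\right)} = - \frac{1}{8 \left(1 + b\right)}$)
$I{\left(N,D \right)} = - \frac{1}{56} - D$ ($I{\left(N,D \right)} = - \frac{1}{8 + 8 \cdot 6} - D = - \frac{1}{8 + 48} - D = - \frac{1}{56} - D$)
$\left(-7 - 2\right) \left(- 4 \left(- 5 I{\left(6,-3 \right)}\right)\right) = \left(-7 - 2\right) \left(- 4 \left(- 5 \left(- \frac{1}{56} - -3\right)\right)\right) = \left(-7 - 2\right) \left(- 4 \left(- 5 \left(- \frac{1}{56} + 3\right)\right)\right) = - 9 \left(- 4 \left(\left(-5\right) \frac{167}{56}\right)\right) = - 9 \left(\left(-4\right) \left(- \frac{835}{56}\right)\right) = \left(-9\right) \frac{835}{14} = - \frac{7515}{14}$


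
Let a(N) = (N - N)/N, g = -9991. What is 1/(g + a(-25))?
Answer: -1/9991 ≈ -0.00010009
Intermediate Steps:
a(N) = 0 (a(N) = 0/N = 0)
1/(g + a(-25)) = 1/(-9991 + 0) = 1/(-9991) = -1/9991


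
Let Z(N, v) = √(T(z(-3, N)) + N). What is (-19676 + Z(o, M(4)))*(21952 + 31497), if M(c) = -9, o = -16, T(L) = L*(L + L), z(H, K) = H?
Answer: -1051662524 + 53449*√2 ≈ -1.0516e+9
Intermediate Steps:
T(L) = 2*L² (T(L) = L*(2*L) = 2*L²)
Z(N, v) = √(18 + N) (Z(N, v) = √(2*(-3)² + N) = √(2*9 + N) = √(18 + N))
(-19676 + Z(o, M(4)))*(21952 + 31497) = (-19676 + √(18 - 16))*(21952 + 31497) = (-19676 + √2)*53449 = -1051662524 + 53449*√2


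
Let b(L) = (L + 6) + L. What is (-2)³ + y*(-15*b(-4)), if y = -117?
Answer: -3518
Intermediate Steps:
b(L) = 6 + 2*L (b(L) = (6 + L) + L = 6 + 2*L)
(-2)³ + y*(-15*b(-4)) = (-2)³ - (-1755)*(6 + 2*(-4)) = -8 - (-1755)*(6 - 8) = -8 - (-1755)*(-2) = -8 - 117*30 = -8 - 3510 = -3518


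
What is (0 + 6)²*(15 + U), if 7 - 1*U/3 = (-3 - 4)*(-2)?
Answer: -216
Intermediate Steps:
U = -21 (U = 21 - 3*(-3 - 4)*(-2) = 21 - (-21)*(-2) = 21 - 3*14 = 21 - 42 = -21)
(0 + 6)²*(15 + U) = (0 + 6)²*(15 - 21) = 6²*(-6) = 36*(-6) = -216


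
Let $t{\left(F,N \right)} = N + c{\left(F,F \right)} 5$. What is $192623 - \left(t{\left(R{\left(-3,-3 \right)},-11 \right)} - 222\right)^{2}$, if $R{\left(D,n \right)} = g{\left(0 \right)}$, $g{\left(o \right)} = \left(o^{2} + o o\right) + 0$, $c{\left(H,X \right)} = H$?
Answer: $138334$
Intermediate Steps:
$g{\left(o \right)} = 2 o^{2}$ ($g{\left(o \right)} = \left(o^{2} + o^{2}\right) + 0 = 2 o^{2} + 0 = 2 o^{2}$)
$R{\left(D,n \right)} = 0$ ($R{\left(D,n \right)} = 2 \cdot 0^{2} = 2 \cdot 0 = 0$)
$t{\left(F,N \right)} = N + 5 F$ ($t{\left(F,N \right)} = N + F 5 = N + 5 F$)
$192623 - \left(t{\left(R{\left(-3,-3 \right)},-11 \right)} - 222\right)^{2} = 192623 - \left(\left(-11 + 5 \cdot 0\right) - 222\right)^{2} = 192623 - \left(\left(-11 + 0\right) - 222\right)^{2} = 192623 - \left(-11 - 222\right)^{2} = 192623 - \left(-233\right)^{2} = 192623 - 54289 = 138334$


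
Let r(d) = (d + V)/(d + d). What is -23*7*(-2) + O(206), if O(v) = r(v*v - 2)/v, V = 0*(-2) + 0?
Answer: 132665/412 ≈ 322.00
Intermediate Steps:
V = 0 (V = 0 + 0 = 0)
r(d) = ½ (r(d) = (d + 0)/(d + d) = d/((2*d)) = d*(1/(2*d)) = ½)
O(v) = 1/(2*v)
-23*7*(-2) + O(206) = -23*7*(-2) + (½)/206 = -161*(-2) + (½)*(1/206) = 322 + 1/412 = 132665/412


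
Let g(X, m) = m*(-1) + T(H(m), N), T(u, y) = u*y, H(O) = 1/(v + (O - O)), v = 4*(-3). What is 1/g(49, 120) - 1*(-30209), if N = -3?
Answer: 14470107/479 ≈ 30209.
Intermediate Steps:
v = -12
H(O) = -1/12 (H(O) = 1/(-12 + (O - O)) = 1/(-12 + 0) = 1/(-12) = -1/12)
g(X, m) = ¼ - m (g(X, m) = m*(-1) - 1/12*(-3) = -m + ¼ = ¼ - m)
1/g(49, 120) - 1*(-30209) = 1/(¼ - 1*120) - 1*(-30209) = 1/(¼ - 120) + 30209 = 1/(-479/4) + 30209 = -4/479 + 30209 = 14470107/479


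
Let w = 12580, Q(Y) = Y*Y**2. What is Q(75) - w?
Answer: 409295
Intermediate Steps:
Q(Y) = Y**3
Q(75) - w = 75**3 - 1*12580 = 421875 - 12580 = 409295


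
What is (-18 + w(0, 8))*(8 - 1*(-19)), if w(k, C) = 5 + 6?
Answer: -189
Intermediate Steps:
w(k, C) = 11
(-18 + w(0, 8))*(8 - 1*(-19)) = (-18 + 11)*(8 - 1*(-19)) = -7*(8 + 19) = -7*27 = -189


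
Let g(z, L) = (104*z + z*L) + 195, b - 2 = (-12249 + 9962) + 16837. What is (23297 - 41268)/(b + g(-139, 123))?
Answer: 17971/16806 ≈ 1.0693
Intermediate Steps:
b = 14552 (b = 2 + ((-12249 + 9962) + 16837) = 2 + (-2287 + 16837) = 2 + 14550 = 14552)
g(z, L) = 195 + 104*z + L*z (g(z, L) = (104*z + L*z) + 195 = 195 + 104*z + L*z)
(23297 - 41268)/(b + g(-139, 123)) = (23297 - 41268)/(14552 + (195 + 104*(-139) + 123*(-139))) = -17971/(14552 + (195 - 14456 - 17097)) = -17971/(14552 - 31358) = -17971/(-16806) = -17971*(-1/16806) = 17971/16806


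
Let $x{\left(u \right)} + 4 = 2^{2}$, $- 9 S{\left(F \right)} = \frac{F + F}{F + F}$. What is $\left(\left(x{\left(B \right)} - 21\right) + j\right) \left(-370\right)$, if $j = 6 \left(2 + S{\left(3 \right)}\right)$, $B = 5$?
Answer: $\frac{10730}{3} \approx 3576.7$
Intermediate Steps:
$S{\left(F \right)} = - \frac{1}{9}$ ($S{\left(F \right)} = - \frac{\left(F + F\right) \frac{1}{F + F}}{9} = - \frac{2 F \frac{1}{2 F}}{9} = \left(- \frac{1}{9}\right) 1 = - \frac{1}{9}$)
$x{\left(u \right)} = 0$ ($x{\left(u \right)} = -4 + 2^{2} = -4 + 4 = 0$)
$j = \frac{34}{3}$ ($j = 6 \left(2 - \frac{1}{9}\right) = 6 \cdot \frac{17}{9} = \frac{34}{3} \approx 11.333$)
$\left(\left(x{\left(B \right)} - 21\right) + j\right) \left(-370\right) = \left(\left(0 - 21\right) + \frac{34}{3}\right) \left(-370\right) = \left(-21 + \frac{34}{3}\right) \left(-370\right) = \left(- \frac{29}{3}\right) \left(-370\right) = \frac{10730}{3}$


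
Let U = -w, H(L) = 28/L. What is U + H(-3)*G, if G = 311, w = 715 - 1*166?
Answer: -10355/3 ≈ -3451.7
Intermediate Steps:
w = 549 (w = 715 - 166 = 549)
U = -549 (U = -1*549 = -549)
U + H(-3)*G = -549 + (28/(-3))*311 = -549 + (28*(-⅓))*311 = -549 - 28/3*311 = -549 - 8708/3 = -10355/3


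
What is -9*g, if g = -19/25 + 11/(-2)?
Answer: 2817/50 ≈ 56.340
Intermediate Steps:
g = -313/50 (g = -19*1/25 + 11*(-½) = -19/25 - 11/2 = -313/50 ≈ -6.2600)
-9*g = -9*(-313/50) = 2817/50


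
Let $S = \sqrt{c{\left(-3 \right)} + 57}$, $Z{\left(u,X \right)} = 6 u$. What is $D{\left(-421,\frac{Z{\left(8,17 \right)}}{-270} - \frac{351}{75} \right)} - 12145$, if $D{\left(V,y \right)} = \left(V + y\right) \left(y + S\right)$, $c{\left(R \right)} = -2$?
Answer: $- \frac{510111551}{50625} - \frac{95818 \sqrt{55}}{225} \approx -13235.0$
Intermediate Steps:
$S = \sqrt{55}$ ($S = \sqrt{-2 + 57} = \sqrt{55} \approx 7.4162$)
$D{\left(V,y \right)} = \left(V + y\right) \left(y + \sqrt{55}\right)$
$D{\left(-421,\frac{Z{\left(8,17 \right)}}{-270} - \frac{351}{75} \right)} - 12145 = \left(\left(\frac{6 \cdot 8}{-270} - \frac{351}{75}\right)^{2} - 421 \left(\frac{6 \cdot 8}{-270} - \frac{351}{75}\right) - 421 \sqrt{55} + \left(\frac{6 \cdot 8}{-270} - \frac{351}{75}\right) \sqrt{55}\right) - 12145 = \left(\left(48 \left(- \frac{1}{270}\right) - \frac{117}{25}\right)^{2} - 421 \left(48 \left(- \frac{1}{270}\right) - \frac{117}{25}\right) - 421 \sqrt{55} + \left(48 \left(- \frac{1}{270}\right) - \frac{117}{25}\right) \sqrt{55}\right) - 12145 = \left(\left(- \frac{8}{45} - \frac{117}{25}\right)^{2} - 421 \left(- \frac{8}{45} - \frac{117}{25}\right) - 421 \sqrt{55} + \left(- \frac{8}{45} - \frac{117}{25}\right) \sqrt{55}\right) - 12145 = \left(\left(- \frac{1093}{225}\right)^{2} - - \frac{460153}{225} - 421 \sqrt{55} - \frac{1093 \sqrt{55}}{225}\right) - 12145 = \left(\frac{1194649}{50625} + \frac{460153}{225} - 421 \sqrt{55} - \frac{1093 \sqrt{55}}{225}\right) - 12145 = \left(\frac{104729074}{50625} - \frac{95818 \sqrt{55}}{225}\right) - 12145 = - \frac{510111551}{50625} - \frac{95818 \sqrt{55}}{225}$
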